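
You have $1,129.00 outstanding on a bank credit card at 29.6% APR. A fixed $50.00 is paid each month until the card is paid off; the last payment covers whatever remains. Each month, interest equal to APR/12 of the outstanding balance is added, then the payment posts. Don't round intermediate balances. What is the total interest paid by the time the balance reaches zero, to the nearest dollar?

$542

Monthly rate r = 29.6%/12 = 2.46667% = 0.0246667.
Payoff takes n = ⌈−ln(1 − rB₀/P)/ln(1+r)⌉ = ⌈33.410⌉ = 34 payments; the last is $20.67.
Total paid = 33·$50.00 + $20.67 = $1,670.67.
Total interest = total paid − principal = $1,670.67 − $1,129.00 = $541.67.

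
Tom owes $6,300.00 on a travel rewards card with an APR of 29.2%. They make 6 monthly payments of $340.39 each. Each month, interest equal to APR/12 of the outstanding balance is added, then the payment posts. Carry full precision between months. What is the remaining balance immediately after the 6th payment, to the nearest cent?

$5,106.92

Monthly rate r = 29.2%/12 = 2.43333% = 0.0243333.
Each month: B ← B·(1+r) − $340.39.
Month 1: interest $153.30; balance after payment $6,112.91.
Month 2: interest $148.75; balance after payment $5,921.27.
Month 3: interest $144.08; balance after payment $5,724.96.
Month 4: interest $139.31; balance after payment $5,523.88.
Month 5: interest $134.41; balance after payment $5,317.90.
Month 6: interest $129.40; balance after payment $5,106.92.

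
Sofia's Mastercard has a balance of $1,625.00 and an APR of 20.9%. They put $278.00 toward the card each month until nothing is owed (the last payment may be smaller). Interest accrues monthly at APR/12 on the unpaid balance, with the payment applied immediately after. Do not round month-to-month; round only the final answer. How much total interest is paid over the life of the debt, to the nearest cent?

Monthly rate r = 20.9%/12 = 1.74167% = 0.0174167.
Payoff takes n = ⌈−ln(1 − rB₀/P)/ln(1+r)⌉ = ⌈6.218⌉ = 7 payments; the last is $61.09.
Total paid = 6·$278.00 + $61.09 = $1,729.09.
Total interest = total paid − principal = $1,729.09 − $1,625.00 = $104.09.

$104.09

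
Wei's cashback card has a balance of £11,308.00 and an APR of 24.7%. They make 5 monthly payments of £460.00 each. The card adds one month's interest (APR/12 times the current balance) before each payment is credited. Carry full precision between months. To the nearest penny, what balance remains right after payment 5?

Monthly rate r = 24.7%/12 = 2.05833% = 0.0205833.
Each month: B ← B·(1+r) − £460.00.
Month 1: interest £232.76; balance after payment £11,080.76.
Month 2: interest £228.08; balance after payment £10,848.84.
Month 3: interest £223.31; balance after payment £10,612.14.
Month 4: interest £218.43; balance after payment £10,370.57.
Month 5: interest £213.46; balance after payment £10,124.03.

£10,124.03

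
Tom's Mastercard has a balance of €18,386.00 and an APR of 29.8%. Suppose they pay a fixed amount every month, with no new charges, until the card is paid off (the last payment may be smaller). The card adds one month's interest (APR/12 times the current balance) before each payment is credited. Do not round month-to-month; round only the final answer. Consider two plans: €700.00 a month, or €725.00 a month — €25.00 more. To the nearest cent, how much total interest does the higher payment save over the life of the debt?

Monthly rate r = 29.8%/12 = 2.48333% = 0.0248333.
At €700.00/mo: n = ⌈−ln(1 − rB₀/P)/ln(1+r)⌉ = 44 payments (last €44.03); total interest = total paid − €18,386.00 = €11,758.03.
At €725.00/mo: 41 payments (last €369.89); total interest €10,983.89.
Interest saved = €11,758.03 − €10,983.89 = €774.14.

€774.14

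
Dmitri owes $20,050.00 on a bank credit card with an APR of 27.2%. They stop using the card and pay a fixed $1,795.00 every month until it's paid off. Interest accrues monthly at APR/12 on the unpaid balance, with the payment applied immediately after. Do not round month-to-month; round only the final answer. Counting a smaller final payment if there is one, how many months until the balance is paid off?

Monthly rate r = 27.2%/12 = 2.26667% = 0.0226667.
Recurrence: B ← B·(1+r) − $1,795.00.
Month 1: interest $454.47; balance after payment $18,709.47.
Month 2: interest $424.08; balance after payment $17,338.55.
Closed form: n = −ln(1 − rB₀/P)/ln(1+r) = −ln(0.74682)/ln(1.02267) ≈ 13.025, so the balance reaches zero during payment 14.

14 months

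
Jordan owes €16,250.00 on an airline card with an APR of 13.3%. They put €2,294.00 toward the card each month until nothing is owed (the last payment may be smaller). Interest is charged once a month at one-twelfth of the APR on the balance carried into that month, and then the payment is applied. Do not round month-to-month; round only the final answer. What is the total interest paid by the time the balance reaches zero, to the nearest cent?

€770.08

Monthly rate r = 13.3%/12 = 1.10833% = 0.0110833.
Payoff takes n = ⌈−ln(1 − rB₀/P)/ln(1+r)⌉ = ⌈7.418⌉ = 8 payments; the last is €962.08.
Total paid = 7·€2,294.00 + €962.08 = €17,020.08.
Total interest = total paid − principal = €17,020.08 − €16,250.00 = €770.08.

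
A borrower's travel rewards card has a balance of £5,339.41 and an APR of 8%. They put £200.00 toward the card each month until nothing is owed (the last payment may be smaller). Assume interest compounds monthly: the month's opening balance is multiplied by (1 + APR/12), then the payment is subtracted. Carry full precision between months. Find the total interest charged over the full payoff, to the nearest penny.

Monthly rate r = 8%/12 = 0.666667% = 0.00666667.
Payoff takes n = ⌈−ln(1 − rB₀/P)/ln(1+r)⌉ = ⌈29.497⌉ = 30 payments; the last is £99.47.
Total paid = 29·£200.00 + £99.47 = £5,899.47.
Total interest = total paid − principal = £5,899.47 − £5,339.41 = £560.06.

£560.06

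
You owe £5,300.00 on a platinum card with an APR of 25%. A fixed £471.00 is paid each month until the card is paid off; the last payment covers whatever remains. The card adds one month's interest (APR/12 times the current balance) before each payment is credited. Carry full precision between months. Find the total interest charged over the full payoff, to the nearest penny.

£802.29

Monthly rate r = 25%/12 = 2.08333% = 0.0208333.
Payoff takes n = ⌈−ln(1 − rB₀/P)/ln(1+r)⌉ = ⌈12.956⌉ = 13 payments; the last is £450.29.
Total paid = 12·£471.00 + £450.29 = £6,102.29.
Total interest = total paid − principal = £6,102.29 − £5,300.00 = £802.29.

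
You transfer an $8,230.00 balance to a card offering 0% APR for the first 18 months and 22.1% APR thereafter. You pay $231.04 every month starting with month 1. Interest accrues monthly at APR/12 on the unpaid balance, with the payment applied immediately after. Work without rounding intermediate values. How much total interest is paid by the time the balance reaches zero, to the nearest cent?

$896.48

Promo months 1–18 at r₀ = 0%/12 = 0; months 19+ at r₁ = 22.1%/12 = 0.0184167.
After month 18 (no interest yet): B = $8,230.00 − 18·$231.04 = $4,071.28.
Then at r₁ with $231.04/mo: n₂ = −ln(1 − r₁·B/P)/ln(1+r₁) ≈ 21.50 → 22 more payments.
Total paid = 39·$231.04 + $115.92 = $9,126.48; interest = $9,126.48 − $8,230.00 = $896.48.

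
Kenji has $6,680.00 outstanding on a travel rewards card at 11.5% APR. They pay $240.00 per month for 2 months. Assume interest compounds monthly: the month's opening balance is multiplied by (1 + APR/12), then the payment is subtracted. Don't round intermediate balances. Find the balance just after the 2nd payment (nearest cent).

Monthly rate r = 11.5%/12 = 0.958333% = 0.00958333.
Each month: B ← B·(1+r) − $240.00.
Month 1: interest $64.02; balance after payment $6,504.02.
Month 2: interest $62.33; balance after payment $6,326.35.

$6,326.35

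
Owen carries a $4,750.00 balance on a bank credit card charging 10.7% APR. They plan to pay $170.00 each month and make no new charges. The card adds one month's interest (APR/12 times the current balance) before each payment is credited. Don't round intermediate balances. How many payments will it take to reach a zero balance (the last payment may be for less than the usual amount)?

33 payments

Monthly rate r = 10.7%/12 = 0.891667% = 0.00891667.
Recurrence: B ← B·(1+r) − $170.00.
Month 1: interest $42.35; balance after payment $4,622.35.
Month 2: interest $41.22; balance after payment $4,493.57.
Closed form: n = −ln(1 − rB₀/P)/ln(1+r) = −ln(0.75086)/ln(1.00892) ≈ 32.278, so the balance reaches zero during payment 33.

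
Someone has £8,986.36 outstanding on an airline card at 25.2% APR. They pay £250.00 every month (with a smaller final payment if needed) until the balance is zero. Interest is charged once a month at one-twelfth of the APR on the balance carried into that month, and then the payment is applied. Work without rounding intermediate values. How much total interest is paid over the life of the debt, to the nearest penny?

Monthly rate r = 25.2%/12 = 2.1% = 0.021.
Payoff takes n = ⌈−ln(1 − rB₀/P)/ln(1+r)⌉ = ⌈67.648⌉ = 68 payments; the last is £162.65.
Total paid = 67·£250.00 + £162.65 = £16,912.65.
Total interest = total paid − principal = £16,912.65 − £8,986.36 = £7,926.29.

£7,926.29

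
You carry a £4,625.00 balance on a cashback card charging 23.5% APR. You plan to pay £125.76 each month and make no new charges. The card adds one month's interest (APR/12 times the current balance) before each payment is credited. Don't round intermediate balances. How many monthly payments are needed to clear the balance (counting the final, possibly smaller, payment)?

66 payments

Monthly rate r = 23.5%/12 = 1.95833% = 0.0195833.
Recurrence: B ← B·(1+r) − £125.76.
Month 1: interest £90.57; balance after payment £4,589.81.
Month 2: interest £89.88; balance after payment £4,553.94.
Closed form: n = −ln(1 − rB₀/P)/ln(1+r) = −ln(0.2798)/ln(1.01958) ≈ 65.675, so the balance reaches zero during payment 66.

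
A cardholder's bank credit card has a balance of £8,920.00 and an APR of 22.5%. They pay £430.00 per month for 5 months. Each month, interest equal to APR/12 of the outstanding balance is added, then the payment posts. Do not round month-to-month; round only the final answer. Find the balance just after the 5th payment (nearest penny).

Monthly rate r = 22.5%/12 = 1.875% = 0.01875.
Each month: B ← B·(1+r) − £430.00.
Month 1: interest £167.25; balance after payment £8,657.25.
Month 2: interest £162.32; balance after payment £8,389.57.
Month 3: interest £157.30; balance after payment £8,116.88.
Month 4: interest £152.19; balance after payment £7,839.07.
Month 5: interest £146.98; balance after payment £7,556.05.

£7,556.05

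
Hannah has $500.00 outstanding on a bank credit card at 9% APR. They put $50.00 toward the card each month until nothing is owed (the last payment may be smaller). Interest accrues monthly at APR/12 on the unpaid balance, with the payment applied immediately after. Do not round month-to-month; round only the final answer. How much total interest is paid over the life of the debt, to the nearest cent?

$21.74

Monthly rate r = 9%/12 = 0.75% = 0.0075.
Payoff takes n = ⌈−ln(1 − rB₀/P)/ln(1+r)⌉ = ⌈10.434⌉ = 11 payments; the last is $21.74.
Total paid = 10·$50.00 + $21.74 = $521.74.
Total interest = total paid − principal = $521.74 − $500.00 = $21.74.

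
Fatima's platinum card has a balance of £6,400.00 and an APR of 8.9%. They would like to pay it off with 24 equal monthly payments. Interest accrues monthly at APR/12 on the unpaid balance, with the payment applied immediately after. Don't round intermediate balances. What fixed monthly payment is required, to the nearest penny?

£292.09

Monthly rate r = 8.9%/12 = 0.741667% = 0.00741667.
Level-payment amortization: P = B₀·r / (1 − (1+r)^(−n)) = 6400.00·0.00741667 / (1 − 1.00742^(−24)).
Denominator 1 − (1+r)^(−24) = 0.162507661.
P = 47.4667 / 0.162507661 ≈ 292.09.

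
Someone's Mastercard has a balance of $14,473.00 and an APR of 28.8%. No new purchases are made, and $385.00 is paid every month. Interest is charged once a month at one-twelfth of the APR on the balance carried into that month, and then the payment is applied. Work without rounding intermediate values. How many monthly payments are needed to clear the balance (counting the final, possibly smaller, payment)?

Monthly rate r = 28.8%/12 = 2.4% = 0.024.
Recurrence: B ← B·(1+r) − $385.00.
Month 1: interest $347.35; balance after payment $14,435.35.
Month 2: interest $346.45; balance after payment $14,396.80.
Closed form: n = −ln(1 − rB₀/P)/ln(1+r) = −ln(0.097787)/ln(1.024) ≈ 98.031, so the balance reaches zero during payment 99.

99 months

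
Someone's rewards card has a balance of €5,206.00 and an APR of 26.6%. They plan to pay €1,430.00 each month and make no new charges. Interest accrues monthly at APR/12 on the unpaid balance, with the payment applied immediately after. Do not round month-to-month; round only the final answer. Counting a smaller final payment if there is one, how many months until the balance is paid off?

Monthly rate r = 26.6%/12 = 2.21667% = 0.0221667.
Recurrence: B ← B·(1+r) − €1,430.00.
Month 1: interest €115.40; balance after payment €3,891.40.
Month 2: interest €86.26; balance after payment €2,547.66.
Month 3: interest €56.47; balance after payment €1,174.13.
Month 4: interest €26.03; balance after payment €0.00.

4 months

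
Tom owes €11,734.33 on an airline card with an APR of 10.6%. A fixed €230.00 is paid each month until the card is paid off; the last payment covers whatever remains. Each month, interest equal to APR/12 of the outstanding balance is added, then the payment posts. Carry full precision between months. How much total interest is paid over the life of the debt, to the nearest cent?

Monthly rate r = 10.6%/12 = 0.883333% = 0.00883333.
Payoff takes n = ⌈−ln(1 − rB₀/P)/ln(1+r)⌉ = ⌈68.116⌉ = 69 payments; the last is €26.78.
Total paid = 68·€230.00 + €26.78 = €15,666.78.
Total interest = total paid − principal = €15,666.78 − €11,734.33 = €3,932.45.

€3,932.45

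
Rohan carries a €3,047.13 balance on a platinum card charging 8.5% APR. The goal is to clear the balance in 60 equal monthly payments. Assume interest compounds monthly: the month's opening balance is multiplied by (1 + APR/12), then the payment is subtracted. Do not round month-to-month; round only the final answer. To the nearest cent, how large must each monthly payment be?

Monthly rate r = 8.5%/12 = 0.708333% = 0.00708333.
Level-payment amortization: P = B₀·r / (1 − (1+r)^(−n)) = 3047.13·0.00708333 / (1 − 1.00708^(−60)).
Denominator 1 − (1+r)^(−60) = 0.345250044.
P = 21.5838 / 0.345250044 ≈ 62.52.

€62.52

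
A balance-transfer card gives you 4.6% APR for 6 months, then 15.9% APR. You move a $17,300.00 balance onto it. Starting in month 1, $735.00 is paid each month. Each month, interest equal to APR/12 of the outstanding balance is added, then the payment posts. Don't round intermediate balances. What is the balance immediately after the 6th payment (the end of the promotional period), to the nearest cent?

Promo months 1–6 at r₀ = 4.6%/12 = 0.00383333; months 7+ at r₁ = 15.9%/12 = 0.01325.
After month 6: iterate B ← B·(1+r₀) − $735.00 for 6 months → $13,249.25.

$13,249.25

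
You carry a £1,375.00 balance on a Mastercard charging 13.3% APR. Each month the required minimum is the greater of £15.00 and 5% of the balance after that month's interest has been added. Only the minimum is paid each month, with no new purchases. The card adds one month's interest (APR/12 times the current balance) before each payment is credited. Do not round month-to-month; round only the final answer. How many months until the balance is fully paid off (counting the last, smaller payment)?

61 months

Monthly rate r = 13.3%/12 = 1.10833% = 0.0110833.
While 5% of the post-interest balance exceeds £15.00, each month B ← (B·(1+r))·(1 − 0.05), i.e. B shrinks by the factor (1+r)·0.95 = 0.96053.
This holds for months 1–39. Entering month 40 the balance is £285.90; 5% of the post-interest balance is now below £15.00, so the flat £15.00 minimum applies from here.
From month 40 a fixed £15.00 at rate r clears £285.90 in 22 more payments. Total: 39 + 22 = 61 months.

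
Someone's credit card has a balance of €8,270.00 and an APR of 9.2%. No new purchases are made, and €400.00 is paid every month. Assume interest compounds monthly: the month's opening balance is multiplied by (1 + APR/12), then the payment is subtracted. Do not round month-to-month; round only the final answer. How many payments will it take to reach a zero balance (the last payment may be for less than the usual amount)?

23 months

Monthly rate r = 9.2%/12 = 0.766667% = 0.00766667.
Recurrence: B ← B·(1+r) − €400.00.
Month 1: interest €63.40; balance after payment €7,933.40.
Month 2: interest €60.82; balance after payment €7,594.23.
Closed form: n = −ln(1 − rB₀/P)/ln(1+r) = −ln(0.84149)/ln(1.00767) ≈ 22.597, so the balance reaches zero during payment 23.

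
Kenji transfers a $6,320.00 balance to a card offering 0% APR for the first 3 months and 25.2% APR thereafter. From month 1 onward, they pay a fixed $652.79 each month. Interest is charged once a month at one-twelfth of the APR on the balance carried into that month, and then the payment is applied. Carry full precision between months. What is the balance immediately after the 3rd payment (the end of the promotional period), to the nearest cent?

Promo months 1–3 at r₀ = 0%/12 = 0; months 4+ at r₁ = 25.2%/12 = 0.021.
After month 3 (no interest yet): B = $6,320.00 − 3·$652.79 = $4,361.63.

$4,361.63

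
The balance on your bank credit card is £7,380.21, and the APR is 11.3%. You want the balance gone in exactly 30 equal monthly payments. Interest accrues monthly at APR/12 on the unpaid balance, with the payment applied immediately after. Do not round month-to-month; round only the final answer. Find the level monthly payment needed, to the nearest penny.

Monthly rate r = 11.3%/12 = 0.941667% = 0.00941667.
Level-payment amortization: P = B₀·r / (1 − (1+r)^(−n)) = 7380.21·0.00941667 / (1 − 1.00942^(−30)).
Denominator 1 − (1+r)^(−30) = 0.245106189.
P = 69.497 / 0.245106189 ≈ 283.54.

£283.54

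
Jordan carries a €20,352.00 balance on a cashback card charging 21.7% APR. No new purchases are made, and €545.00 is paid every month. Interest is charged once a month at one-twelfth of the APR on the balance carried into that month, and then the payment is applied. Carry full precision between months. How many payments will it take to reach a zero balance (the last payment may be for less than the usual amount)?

63 months

Monthly rate r = 21.7%/12 = 1.80833% = 0.0180833.
Recurrence: B ← B·(1+r) − €545.00.
Month 1: interest €368.03; balance after payment €20,175.03.
Month 2: interest €364.83; balance after payment €19,994.86.
Closed form: n = −ln(1 − rB₀/P)/ln(1+r) = −ln(0.32471)/ln(1.01808) ≈ 62.763, so the balance reaches zero during payment 63.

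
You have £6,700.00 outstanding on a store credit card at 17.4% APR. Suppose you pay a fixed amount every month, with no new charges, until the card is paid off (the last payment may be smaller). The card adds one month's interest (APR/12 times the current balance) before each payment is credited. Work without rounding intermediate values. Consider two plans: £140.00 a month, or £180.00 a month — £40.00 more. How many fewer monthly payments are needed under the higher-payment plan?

29 fewer payments

Monthly rate r = 17.4%/12 = 1.45% = 0.0145.
At £140.00/mo: n = ⌈−ln(1 − rB₀/P)/ln(1+r)⌉ = 83 payments (last £33.98); total interest = total paid − £6,700.00 = £4,813.98.
At £180.00/mo: 54 payments (last £161.96); total interest £3,001.96.
Payments saved = 83 − 54 = 29.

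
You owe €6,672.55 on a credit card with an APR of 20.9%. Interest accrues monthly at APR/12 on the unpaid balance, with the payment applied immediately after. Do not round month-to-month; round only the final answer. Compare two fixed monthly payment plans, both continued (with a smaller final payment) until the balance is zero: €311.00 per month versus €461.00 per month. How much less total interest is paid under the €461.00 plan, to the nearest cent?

€671.79

Monthly rate r = 20.9%/12 = 1.74167% = 0.0174167.
At €311.00/mo: n = ⌈−ln(1 − rB₀/P)/ln(1+r)⌉ = 28 payments (last €30.63); total interest = total paid − €6,672.55 = €1,755.08.
At €461.00/mo: 17 payments (last €379.84); total interest €1,083.29.
Interest saved = €1,755.08 − €1,083.29 = €671.79.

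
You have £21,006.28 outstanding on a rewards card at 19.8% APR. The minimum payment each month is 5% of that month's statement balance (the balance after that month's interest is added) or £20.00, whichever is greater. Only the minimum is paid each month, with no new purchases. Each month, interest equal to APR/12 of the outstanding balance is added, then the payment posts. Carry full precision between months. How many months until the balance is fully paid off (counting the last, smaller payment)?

138 months

Monthly rate r = 19.8%/12 = 1.65% = 0.0165.
While 5% of the post-interest balance exceeds £20.00, each month B ← (B·(1+r))·(1 − 0.05), i.e. B shrinks by the factor (1+r)·0.95 = 0.96567.
This holds for months 1–114. Entering month 115 the balance is £391.82; 5% of the post-interest balance is now below £20.00, so the flat £20.00 minimum applies from here.
From month 115 a fixed £20.00 at rate r clears £391.82 in 24 more payments. Total: 114 + 24 = 138 months.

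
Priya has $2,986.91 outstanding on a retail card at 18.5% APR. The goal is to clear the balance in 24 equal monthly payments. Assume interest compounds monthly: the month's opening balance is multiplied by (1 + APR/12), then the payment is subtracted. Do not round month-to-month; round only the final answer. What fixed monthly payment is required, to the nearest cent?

$149.84

Monthly rate r = 18.5%/12 = 1.54167% = 0.0154167.
Level-payment amortization: P = B₀·r / (1 − (1+r)^(−n)) = 2986.91·0.0154167 / (1 − 1.01542^(−24)).
Denominator 1 − (1+r)^(−24) = 0.307312899.
P = 46.0482 / 0.307312899 ≈ 149.84.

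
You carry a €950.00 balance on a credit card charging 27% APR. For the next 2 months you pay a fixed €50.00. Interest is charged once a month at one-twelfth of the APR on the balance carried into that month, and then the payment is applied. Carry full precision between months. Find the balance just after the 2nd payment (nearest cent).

Monthly rate r = 27%/12 = 2.25% = 0.0225.
Each month: B ← B·(1+r) − €50.00.
Month 1: interest €21.38; balance after payment €921.38.
Month 2: interest €20.73; balance after payment €892.11.

€892.11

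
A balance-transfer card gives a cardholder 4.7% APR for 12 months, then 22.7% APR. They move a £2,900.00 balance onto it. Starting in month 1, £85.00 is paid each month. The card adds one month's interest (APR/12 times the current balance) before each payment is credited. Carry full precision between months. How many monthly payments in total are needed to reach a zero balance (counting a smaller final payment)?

Promo months 1–12 at r₀ = 4.7%/12 = 0.00391667; months 13+ at r₁ = 22.7%/12 = 0.0189167.
After month 12: iterate B ← B·(1+r₀) − £85.00 for 12 months → £1,997.01.
Then at r₁ with £85.00/mo: n₂ = −ln(1 − r₁·B/P)/ln(1+r₁) ≈ 31.36 → 32 more payments.

44 payments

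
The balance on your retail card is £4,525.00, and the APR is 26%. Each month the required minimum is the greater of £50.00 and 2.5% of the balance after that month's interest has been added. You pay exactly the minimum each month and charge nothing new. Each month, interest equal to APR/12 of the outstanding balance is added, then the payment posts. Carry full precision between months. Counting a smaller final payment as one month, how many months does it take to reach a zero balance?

304 months

Monthly rate r = 26%/12 = 2.16667% = 0.0216667.
While 2.5% of the post-interest balance exceeds £50.00, each month B ← (B·(1+r))·(1 − 0.025), i.e. B shrinks by the factor (1+r)·0.975 = 0.99613.
This holds for months 1–216. Entering month 217 the balance is £1,956.18; 2.5% of the post-interest balance is now below £50.00, so the flat £50.00 minimum applies from here.
From month 217 a fixed £50.00 at rate r clears £1,956.18 in 88 more payments. Total: 216 + 88 = 304 months.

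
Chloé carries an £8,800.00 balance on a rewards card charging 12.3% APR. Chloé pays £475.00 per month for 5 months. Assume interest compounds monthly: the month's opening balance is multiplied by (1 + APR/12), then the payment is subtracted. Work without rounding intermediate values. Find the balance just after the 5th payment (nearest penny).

£6,836.15

Monthly rate r = 12.3%/12 = 1.025% = 0.01025.
Each month: B ← B·(1+r) − £475.00.
Month 1: interest £90.20; balance after payment £8,415.20.
Month 2: interest £86.26; balance after payment £8,026.46.
Month 3: interest £82.27; balance after payment £7,633.73.
Month 4: interest £78.25; balance after payment £7,236.97.
Month 5: interest £74.18; balance after payment £6,836.15.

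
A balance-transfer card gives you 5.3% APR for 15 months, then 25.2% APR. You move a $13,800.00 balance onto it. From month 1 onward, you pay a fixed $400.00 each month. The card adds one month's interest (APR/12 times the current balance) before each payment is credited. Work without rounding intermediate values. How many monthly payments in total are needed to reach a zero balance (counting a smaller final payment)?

44 months

Promo months 1–15 at r₀ = 5.3%/12 = 0.00441667; months 16+ at r₁ = 25.2%/12 = 0.021.
After month 15: iterate B ← B·(1+r₀) − $400.00 for 15 months → $8,553.97.
Then at r₁ with $400.00/mo: n₂ = −ln(1 − r₁·B/P)/ln(1+r₁) ≈ 28.69 → 29 more payments.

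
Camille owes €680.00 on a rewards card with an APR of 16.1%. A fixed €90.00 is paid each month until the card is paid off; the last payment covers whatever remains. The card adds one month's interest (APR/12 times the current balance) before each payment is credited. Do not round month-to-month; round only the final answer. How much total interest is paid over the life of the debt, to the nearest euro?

Monthly rate r = 16.1%/12 = 1.34167% = 0.0134167.
Payoff takes n = ⌈−ln(1 − rB₀/P)/ln(1+r)⌉ = ⌈8.020⌉ = 9 payments; the last is €1.80.
Total paid = 8·€90.00 + €1.80 = €721.80.
Total interest = total paid − principal = €721.80 − €680.00 = €41.80.

€42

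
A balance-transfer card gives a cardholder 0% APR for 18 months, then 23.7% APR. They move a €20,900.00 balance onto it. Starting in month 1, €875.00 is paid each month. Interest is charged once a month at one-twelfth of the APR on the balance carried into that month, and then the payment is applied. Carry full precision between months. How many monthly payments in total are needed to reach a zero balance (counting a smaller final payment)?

Promo months 1–18 at r₀ = 0%/12 = 0; months 19+ at r₁ = 23.7%/12 = 0.01975.
After month 18 (no interest yet): B = €20,900.00 − 18·€875.00 = €5,150.00.
Then at r₁ with €875.00/mo: n₂ = −ln(1 − r₁·B/P)/ln(1+r₁) ≈ 6.32 → 7 more payments.

25 payments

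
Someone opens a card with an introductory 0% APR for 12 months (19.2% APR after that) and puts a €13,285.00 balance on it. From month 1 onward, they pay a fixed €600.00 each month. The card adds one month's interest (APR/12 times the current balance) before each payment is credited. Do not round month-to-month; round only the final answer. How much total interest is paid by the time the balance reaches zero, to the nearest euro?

Promo months 1–12 at r₀ = 0%/12 = 0; months 13+ at r₁ = 19.2%/12 = 0.016.
After month 12 (no interest yet): B = €13,285.00 − 12·€600.00 = €6,085.00.
Then at r₁ with €600.00/mo: n₂ = −ln(1 − r₁·B/P)/ln(1+r₁) ≈ 11.15 → 12 more payments.
Total paid = 23·€600.00 + €93.18 = €13,893.18; interest = €13,893.18 − €13,285.00 = €608.18.

€608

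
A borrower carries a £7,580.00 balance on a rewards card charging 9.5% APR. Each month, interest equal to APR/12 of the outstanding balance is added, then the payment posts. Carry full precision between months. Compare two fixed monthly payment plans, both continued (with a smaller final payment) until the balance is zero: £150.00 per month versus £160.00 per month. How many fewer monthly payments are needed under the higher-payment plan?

5 fewer payments

Monthly rate r = 9.5%/12 = 0.791667% = 0.00791667.
At £150.00/mo: n = ⌈−ln(1 − rB₀/P)/ln(1+r)⌉ = 65 payments (last £118.92); total interest = total paid − £7,580.00 = £2,138.92.
At £160.00/mo: 60 payments (last £98.41); total interest £1,958.41.
Payments saved = 65 − 60 = 5.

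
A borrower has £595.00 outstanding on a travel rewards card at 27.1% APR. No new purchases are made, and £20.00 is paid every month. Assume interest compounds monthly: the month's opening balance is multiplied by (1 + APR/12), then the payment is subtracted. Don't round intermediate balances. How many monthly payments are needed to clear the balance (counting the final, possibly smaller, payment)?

Monthly rate r = 27.1%/12 = 2.25833% = 0.0225833.
Recurrence: B ← B·(1+r) − £20.00.
Month 1: interest £13.44; balance after payment £588.44.
Month 2: interest £13.29; balance after payment £581.73.
Closed form: n = −ln(1 − rB₀/P)/ln(1+r) = −ln(0.32815)/ln(1.02258) ≈ 49.897, so the balance reaches zero during payment 50.

50 months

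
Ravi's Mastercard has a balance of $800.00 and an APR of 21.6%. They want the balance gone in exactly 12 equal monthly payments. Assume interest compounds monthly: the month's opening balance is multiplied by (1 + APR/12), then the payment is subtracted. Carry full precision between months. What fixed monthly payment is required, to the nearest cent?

$74.72

Monthly rate r = 21.6%/12 = 1.8% = 0.018.
Level-payment amortization: P = B₀·r / (1 − (1+r)^(−n)) = 800.00·0.018 / (1 − 1.018^(−12)).
Denominator 1 − (1+r)^(−12) = 0.192715407.
P = 14.4 / 0.192715407 ≈ 74.72.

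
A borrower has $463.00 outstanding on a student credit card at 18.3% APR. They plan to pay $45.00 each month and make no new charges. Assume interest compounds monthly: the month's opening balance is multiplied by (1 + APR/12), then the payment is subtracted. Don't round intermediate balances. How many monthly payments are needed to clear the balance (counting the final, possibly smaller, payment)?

Monthly rate r = 18.3%/12 = 1.525% = 0.01525.
Recurrence: B ← B·(1+r) − $45.00.
Month 1: interest $7.06; balance after payment $425.06.
Month 2: interest $6.48; balance after payment $386.54.
Closed form: n = −ln(1 − rB₀/P)/ln(1+r) = −ln(0.84309)/ln(1.01525) ≈ 11.277, so the balance reaches zero during payment 12.

12 months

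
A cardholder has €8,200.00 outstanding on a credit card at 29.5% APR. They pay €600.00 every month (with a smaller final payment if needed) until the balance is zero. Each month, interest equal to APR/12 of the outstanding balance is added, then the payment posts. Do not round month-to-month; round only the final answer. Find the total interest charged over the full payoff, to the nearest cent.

€1,916.11

Monthly rate r = 29.5%/12 = 2.45833% = 0.0245833.
Payoff takes n = ⌈−ln(1 − rB₀/P)/ln(1+r)⌉ = ⌈16.859⌉ = 17 payments; the last is €516.11.
Total paid = 16·€600.00 + €516.11 = €10,116.11.
Total interest = total paid − principal = €10,116.11 − €8,200.00 = €1,916.11.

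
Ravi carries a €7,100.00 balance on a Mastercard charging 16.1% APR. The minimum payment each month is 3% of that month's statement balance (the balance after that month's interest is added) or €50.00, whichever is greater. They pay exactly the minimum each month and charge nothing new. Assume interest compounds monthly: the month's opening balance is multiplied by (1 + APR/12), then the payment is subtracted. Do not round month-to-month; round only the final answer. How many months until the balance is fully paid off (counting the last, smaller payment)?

130 months

Monthly rate r = 16.1%/12 = 1.34167% = 0.0134167.
While 3% of the post-interest balance exceeds €50.00, each month B ← (B·(1+r))·(1 − 0.03), i.e. B shrinks by the factor (1+r)·0.97 = 0.98301.
This holds for months 1–86. Entering month 87 the balance is €1,627.04; 3% of the post-interest balance is now below €50.00, so the flat €50.00 minimum applies from here.
From month 87 a fixed €50.00 at rate r clears €1,627.04 in 44 more payments. Total: 86 + 44 = 130 months.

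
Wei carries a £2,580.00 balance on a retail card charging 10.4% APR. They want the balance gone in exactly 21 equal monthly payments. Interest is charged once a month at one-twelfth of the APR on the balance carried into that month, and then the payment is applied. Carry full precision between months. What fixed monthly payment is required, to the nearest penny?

£134.91

Monthly rate r = 10.4%/12 = 0.866667% = 0.00866667.
Level-payment amortization: P = B₀·r / (1 − (1+r)^(−n)) = 2580.00·0.00866667 / (1 − 1.00867^(−21)).
Denominator 1 − (1+r)^(−21) = 0.165744744.
P = 22.36 / 0.165744744 ≈ 134.91.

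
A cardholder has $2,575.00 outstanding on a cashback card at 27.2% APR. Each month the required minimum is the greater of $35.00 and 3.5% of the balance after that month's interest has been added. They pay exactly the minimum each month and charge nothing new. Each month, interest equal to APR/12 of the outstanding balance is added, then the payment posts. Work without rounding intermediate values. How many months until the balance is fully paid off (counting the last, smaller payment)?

119 months

Monthly rate r = 27.2%/12 = 2.26667% = 0.0226667.
While 3.5% of the post-interest balance exceeds $35.00, each month B ← (B·(1+r))·(1 − 0.035), i.e. B shrinks by the factor (1+r)·0.965 = 0.98687.
This holds for months 1–74. Entering month 75 the balance is $968.55; 3.5% of the post-interest balance is now below $35.00, so the flat $35.00 minimum applies from here.
From month 75 a fixed $35.00 at rate r clears $968.55 in 45 more payments. Total: 74 + 45 = 119 months.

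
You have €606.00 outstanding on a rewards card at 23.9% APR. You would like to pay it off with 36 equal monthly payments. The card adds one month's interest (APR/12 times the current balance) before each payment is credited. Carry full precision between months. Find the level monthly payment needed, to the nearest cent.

€23.74

Monthly rate r = 23.9%/12 = 1.99167% = 0.0199167.
Level-payment amortization: P = B₀·r / (1 − (1+r)^(−n)) = 606.00·0.0199167 / (1 − 1.01992^(−36)).
Denominator 1 − (1+r)^(−36) = 0.508332835.
P = 12.0695 / 0.508332835 ≈ 23.74.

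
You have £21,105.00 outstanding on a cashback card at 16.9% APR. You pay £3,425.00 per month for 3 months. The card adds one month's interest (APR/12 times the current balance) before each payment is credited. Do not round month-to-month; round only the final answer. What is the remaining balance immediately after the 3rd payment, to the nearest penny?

Monthly rate r = 16.9%/12 = 1.40833% = 0.0140833.
Each month: B ← B·(1+r) − £3,425.00.
Month 1: interest £297.23; balance after payment £17,977.23.
Month 2: interest £253.18; balance after payment £14,805.41.
Month 3: interest £208.51; balance after payment £11,588.92.

£11,588.92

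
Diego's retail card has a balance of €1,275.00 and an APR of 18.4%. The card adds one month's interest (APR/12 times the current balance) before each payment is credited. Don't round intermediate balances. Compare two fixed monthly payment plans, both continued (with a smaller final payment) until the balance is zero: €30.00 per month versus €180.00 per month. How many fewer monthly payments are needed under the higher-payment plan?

62 fewer payments

Monthly rate r = 18.4%/12 = 1.53333% = 0.0153333.
At €30.00/mo: n = ⌈−ln(1 − rB₀/P)/ln(1+r)⌉ = 70 payments (last €9.17); total interest = total paid − €1,275.00 = €804.17.
At €180.00/mo: 8 payments (last €100.36); total interest €85.36.
Payments saved = 70 − 8 = 62.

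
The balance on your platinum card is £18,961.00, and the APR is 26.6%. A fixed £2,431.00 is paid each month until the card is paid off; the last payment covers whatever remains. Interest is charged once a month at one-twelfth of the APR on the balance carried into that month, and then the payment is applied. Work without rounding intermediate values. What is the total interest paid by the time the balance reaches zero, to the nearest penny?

Monthly rate r = 26.6%/12 = 2.21667% = 0.0221667.
Payoff takes n = ⌈−ln(1 − rB₀/P)/ln(1+r)⌉ = ⌈8.658⌉ = 9 payments; the last is £1,605.37.
Total paid = 8·£2,431.00 + £1,605.37 = £21,053.37.
Total interest = total paid − principal = £21,053.37 − £18,961.00 = £2,092.37.

£2,092.37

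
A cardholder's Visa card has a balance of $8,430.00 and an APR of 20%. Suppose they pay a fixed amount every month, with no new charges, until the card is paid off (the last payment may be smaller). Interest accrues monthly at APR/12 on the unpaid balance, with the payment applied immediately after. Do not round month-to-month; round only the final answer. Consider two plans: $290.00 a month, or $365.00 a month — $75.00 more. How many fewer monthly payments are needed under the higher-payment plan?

11 fewer payments

Monthly rate r = 20%/12 = 1.66667% = 0.0166667.
At $290.00/mo: n = ⌈−ln(1 − rB₀/P)/ln(1+r)⌉ = 41 payments (last $24.97); total interest = total paid − $8,430.00 = $3,194.97.
At $365.00/mo: 30 payments (last $148.06); total interest $2,303.06.
Payments saved = 41 − 30 = 11.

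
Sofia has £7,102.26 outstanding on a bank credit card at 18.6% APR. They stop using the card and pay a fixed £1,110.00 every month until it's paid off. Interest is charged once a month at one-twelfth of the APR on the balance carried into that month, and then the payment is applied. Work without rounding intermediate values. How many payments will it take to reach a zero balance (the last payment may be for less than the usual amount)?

7 payments

Monthly rate r = 18.6%/12 = 1.55% = 0.0155.
Recurrence: B ← B·(1+r) − £1,110.00.
Month 1: interest £110.09; balance after payment £6,102.35.
Month 2: interest £94.59; balance after payment £5,086.93.
Closed form: n = −ln(1 − rB₀/P)/ln(1+r) = −ln(0.90082)/ln(1.0155) ≈ 6.790, so the balance reaches zero during payment 7.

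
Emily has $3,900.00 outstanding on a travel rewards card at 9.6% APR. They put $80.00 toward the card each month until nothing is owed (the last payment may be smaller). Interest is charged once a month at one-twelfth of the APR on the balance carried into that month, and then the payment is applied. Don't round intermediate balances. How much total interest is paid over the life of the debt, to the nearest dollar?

$1,063

Monthly rate r = 9.6%/12 = 0.8% = 0.008.
Payoff takes n = ⌈−ln(1 − rB₀/P)/ln(1+r)⌉ = ⌈62.034⌉ = 63 payments; the last is $2.72.
Total paid = 62·$80.00 + $2.72 = $4,962.72.
Total interest = total paid − principal = $4,962.72 − $3,900.00 = $1,062.72.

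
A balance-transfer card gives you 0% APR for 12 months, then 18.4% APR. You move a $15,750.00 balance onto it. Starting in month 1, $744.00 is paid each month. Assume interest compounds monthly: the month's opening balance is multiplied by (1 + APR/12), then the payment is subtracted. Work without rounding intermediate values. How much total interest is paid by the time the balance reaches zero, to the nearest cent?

$586.32

Promo months 1–12 at r₀ = 0%/12 = 0; months 13+ at r₁ = 18.4%/12 = 0.0153333.
After month 12 (no interest yet): B = $15,750.00 − 12·$744.00 = $6,822.00.
Then at r₁ with $744.00/mo: n₂ = −ln(1 − r₁·B/P)/ln(1+r₁) ≈ 9.96 → 10 more payments.
Total paid = 21·$744.00 + $712.32 = $16,336.32; interest = $16,336.32 − $15,750.00 = $586.32.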